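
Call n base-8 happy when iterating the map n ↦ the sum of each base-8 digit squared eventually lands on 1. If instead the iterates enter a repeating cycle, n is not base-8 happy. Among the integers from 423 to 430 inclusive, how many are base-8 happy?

2

423: 423 → 101 → 42 → 29 → 34 → 20 → 20  — not base-8 happy
424: 424 → 61 → 74 → 6 → 36 → 32 → 16 → 4 → 16  — not base-8 happy
425: 425 → 62 → 85 → 30 → 45 → 50 → 40 → 25 → 10 → 5 → 25  — not base-8 happy
426: 426 → 65 → 2 → 4 → 16 → 4  — not base-8 happy
427: 427 → 70 → 37 → 41 → 26 → 13 → 26  — not base-8 happy
428: 428 → 77 → 27 → 18 → 8 → 1  — base-8 happy
429: 429 → 86 → 41 → 26 → 13 → 26  — not base-8 happy
430: 430 → 97 → 18 → 8 → 1  — base-8 happy
base-8 happy: 428, 430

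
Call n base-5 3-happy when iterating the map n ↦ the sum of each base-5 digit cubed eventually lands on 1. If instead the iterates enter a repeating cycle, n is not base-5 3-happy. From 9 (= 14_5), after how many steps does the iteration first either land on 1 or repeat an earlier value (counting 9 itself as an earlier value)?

9 = (1,4)_5 → 65
65 = (2,3,0)_5 → 35
35 = (1,2,0)_5 → 9  — 9 repeats.
That took 3 steps.

3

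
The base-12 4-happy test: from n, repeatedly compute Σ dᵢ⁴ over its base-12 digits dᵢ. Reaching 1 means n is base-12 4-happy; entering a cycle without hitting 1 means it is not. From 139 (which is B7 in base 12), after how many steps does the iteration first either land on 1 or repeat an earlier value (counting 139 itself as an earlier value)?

9

139 = (11,7)_12 → 11⁴ + 7⁴ = 17042
17042 = (9,10,4,2)_12 → 9⁴ + 10⁴ + 4⁴ + 2⁴ = 16833
16833 = (9,8,10,9)_12 → 9⁴ + 8⁴ + 10⁴ + 9⁴ = 27218
27218 = (1,3,9,0,2)_12 → 1⁴ + 3⁴ + 9⁴ + 0⁴ + 2⁴ = 6659
6659 = (3,10,2,11)_12 → 3⁴ + 10⁴ + 2⁴ + 11⁴ = 24738
24738 = (1,2,3,9,6)_12 → 1⁴ + 2⁴ + 3⁴ + 9⁴ + 6⁴ = 7955
7955 = (4,7,2,11)_12 → 4⁴ + 7⁴ + 2⁴ + 11⁴ = 17314
17314 = (10,0,2,10)_12 → 10⁴ + 0⁴ + 2⁴ + 10⁴ = 20016
20016 = (11,7,0,0)_12 → 11⁴ + 7⁴ + 0⁴ + 0⁴ = 17042  — 17042 repeats.
That took 9 steps.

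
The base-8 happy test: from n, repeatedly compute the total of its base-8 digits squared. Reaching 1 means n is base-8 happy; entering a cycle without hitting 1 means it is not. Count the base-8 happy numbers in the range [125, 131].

125: 125 → 75 → 11 → 10 → 5 → 25 → 10  (repeats 10)
126: 126 → 86 → 41 → 26 → 13 → 26  (repeats 26)
127: 127 → 99 → 26 → 13 → 26  (repeats 26)
128: 128 → 4 → 16 → 4  (repeats 4)
129: 129 → 5 → 25 → 10 → 5  (repeats 5)
130: 130 → 8 → 1  (reaches 1)
131: 131 → 13 → 26 → 13  (repeats 13)
base-8 happy: 130

1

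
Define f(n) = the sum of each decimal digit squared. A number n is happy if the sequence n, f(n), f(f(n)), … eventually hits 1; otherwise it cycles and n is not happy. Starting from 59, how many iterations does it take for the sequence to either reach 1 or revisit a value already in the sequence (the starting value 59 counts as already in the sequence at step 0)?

59 → 106
106 → 37
37 → 58
58 → 89
89 → 145
145 → 42
42 → 20
20 → 4
4 → 16
16 → 37  — 37 repeats.
That took 10 steps.

10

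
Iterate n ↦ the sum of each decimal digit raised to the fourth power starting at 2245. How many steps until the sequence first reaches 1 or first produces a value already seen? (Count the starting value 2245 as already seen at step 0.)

2245 → 2⁴ + 2⁴ + 4⁴ + 5⁴ = 913
913 → 9⁴ + 1⁴ + 3⁴ = 6643
6643 → 6⁴ + 6⁴ + 4⁴ + 3⁴ = 2929
2929 → 2⁴ + 9⁴ + 2⁴ + 9⁴ = 13154
13154 → 1⁴ + 3⁴ + 1⁴ + 5⁴ + 4⁴ = 964
964 → 9⁴ + 6⁴ + 4⁴ = 8113
8113 → 8⁴ + 1⁴ + 1⁴ + 3⁴ = 4179
4179 → 4⁴ + 1⁴ + 7⁴ + 9⁴ = 9219
9219 → 9⁴ + 2⁴ + 1⁴ + 9⁴ = 13139
13139 → 1⁴ + 3⁴ + 1⁴ + 3⁴ + 9⁴ = 6725
6725 → 6⁴ + 7⁴ + 2⁴ + 5⁴ = 4338
4338 → 4⁴ + 3⁴ + 3⁴ + 8⁴ = 4514
4514 → 4⁴ + 5⁴ + 1⁴ + 4⁴ = 1138
1138 → 1⁴ + 1⁴ + 3⁴ + 8⁴ = 4179  — 4179 repeats.
That took 14 steps.

14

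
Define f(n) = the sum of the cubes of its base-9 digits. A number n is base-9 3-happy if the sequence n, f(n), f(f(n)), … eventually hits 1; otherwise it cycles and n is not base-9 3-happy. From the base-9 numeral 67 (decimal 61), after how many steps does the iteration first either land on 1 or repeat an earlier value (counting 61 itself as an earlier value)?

61 = (6,7)_9 → 6³ + 7³ = 216 + 343 = 559
559 = (6,8,1)_9 → 6³ + 8³ + 1³ = 216 + 512 + 1 = 729
729 = (1,0,0,0)_9 → 1³ + 0³ + 0³ + 0³ = 1 + 0 + 0 + 0 = 1  — reached 1.
That took 3 steps.

3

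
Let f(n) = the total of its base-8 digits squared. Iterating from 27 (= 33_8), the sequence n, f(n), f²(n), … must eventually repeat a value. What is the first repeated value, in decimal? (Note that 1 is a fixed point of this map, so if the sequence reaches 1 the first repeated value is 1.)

27 = (3,3)_8 → 3² + 3² = 18
18 = (2,2)_8 → 2² + 2² = 8
8 = (1,0)_8 → 1² + 0² = 1  — reached the fixed point 1.
1 → 1, so 1 is the first repeated value.

1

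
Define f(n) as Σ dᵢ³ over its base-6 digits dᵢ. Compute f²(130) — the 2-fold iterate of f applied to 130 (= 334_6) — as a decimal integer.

92

130 = (3,3,4)_6 → 3³ + 3³ + 4³ = 27 + 27 + 64 = 118
118 = (3,1,4)_6 → 3³ + 1³ + 4³ = 27 + 1 + 64 = 92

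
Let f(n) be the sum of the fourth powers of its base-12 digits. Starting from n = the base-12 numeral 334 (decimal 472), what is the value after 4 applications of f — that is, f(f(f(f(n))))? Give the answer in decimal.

16833

472 = (3,3,4)_12 → 3⁴ + 3⁴ + 4⁴ = 81 + 81 + 256 = 418
418 = (2,10,10)_12 → 2⁴ + 10⁴ + 10⁴ = 16 + 10000 + 10000 = 20016
20016 = (11,7,0,0)_12 → 11⁴ + 7⁴ + 0⁴ + 0⁴ = 14641 + 2401 + 0 + 0 = 17042
17042 = (9,10,4,2)_12 → 9⁴ + 10⁴ + 4⁴ + 2⁴ = 6561 + 10000 + 256 + 16 = 16833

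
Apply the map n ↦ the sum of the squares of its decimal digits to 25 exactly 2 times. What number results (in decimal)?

85

25 → 2² + 5² = 29
29 → 2² + 9² = 85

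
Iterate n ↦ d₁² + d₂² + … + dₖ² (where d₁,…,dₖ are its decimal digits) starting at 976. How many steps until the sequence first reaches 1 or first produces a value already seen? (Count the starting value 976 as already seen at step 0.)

976 → 166
166 → 73
73 → 58
58 → 89
89 → 145
145 → 42
42 → 20
20 → 4
4 → 16
16 → 37
37 → 58  — 58 repeats.
That took 11 steps.

11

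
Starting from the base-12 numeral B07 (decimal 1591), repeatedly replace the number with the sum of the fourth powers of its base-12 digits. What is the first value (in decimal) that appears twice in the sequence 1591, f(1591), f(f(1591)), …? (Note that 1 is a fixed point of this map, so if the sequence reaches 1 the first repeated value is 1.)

1591 = (11,0,7)_12 → 11⁴ + 0⁴ + 7⁴ = 17042
17042 = (9,10,4,2)_12 → 9⁴ + 10⁴ + 4⁴ + 2⁴ = 16833
16833 = (9,8,10,9)_12 → 9⁴ + 8⁴ + 10⁴ + 9⁴ = 27218
27218 = (1,3,9,0,2)_12 → 1⁴ + 3⁴ + 9⁴ + 0⁴ + 2⁴ = 6659
6659 = (3,10,2,11)_12 → 3⁴ + 10⁴ + 2⁴ + 11⁴ = 24738
24738 = (1,2,3,9,6)_12 → 1⁴ + 2⁴ + 3⁴ + 9⁴ + 6⁴ = 7955
7955 = (4,7,2,11)_12 → 4⁴ + 7⁴ + 2⁴ + 11⁴ = 17314
17314 = (10,0,2,10)_12 → 10⁴ + 0⁴ + 2⁴ + 10⁴ = 20016
20016 = (11,7,0,0)_12 → 11⁴ + 7⁴ + 0⁴ + 0⁴ = 17042  — 17042 already appeared earlier.

17042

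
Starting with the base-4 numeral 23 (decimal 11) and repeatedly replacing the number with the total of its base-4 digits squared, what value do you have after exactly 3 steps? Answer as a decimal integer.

8

11 = (2,3)_4 → 2² + 3² = 4 + 9 = 13
13 = (3,1)_4 → 3² + 1² = 9 + 1 = 10
10 = (2,2)_4 → 2² + 2² = 4 + 4 = 8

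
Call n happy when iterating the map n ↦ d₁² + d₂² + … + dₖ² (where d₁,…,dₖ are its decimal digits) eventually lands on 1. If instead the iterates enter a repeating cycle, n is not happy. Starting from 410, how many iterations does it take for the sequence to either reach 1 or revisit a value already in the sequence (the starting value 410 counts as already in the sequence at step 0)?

14

410 → 4² + 1² + 0² = 16 + 1 + 0 = 17
17 → 1² + 7² = 1 + 49 = 50
50 → 5² + 0² = 25 + 0 = 25
25 → 2² + 5² = 4 + 25 = 29
29 → 2² + 9² = 4 + 81 = 85
85 → 8² + 5² = 64 + 25 = 89
89 → 8² + 9² = 64 + 81 = 145
145 → 1² + 4² + 5² = 1 + 16 + 25 = 42
42 → 4² + 2² = 16 + 4 = 20
20 → 2² + 0² = 4 + 0 = 4
4 → 4² = 16
16 → 1² + 6² = 1 + 36 = 37
37 → 3² + 7² = 9 + 49 = 58
58 → 5² + 8² = 25 + 64 = 89  — 89 repeats.
That took 14 steps.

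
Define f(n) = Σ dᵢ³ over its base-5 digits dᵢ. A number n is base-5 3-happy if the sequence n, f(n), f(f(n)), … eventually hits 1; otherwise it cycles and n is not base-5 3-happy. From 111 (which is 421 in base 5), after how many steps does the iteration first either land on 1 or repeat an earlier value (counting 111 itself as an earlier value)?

9

111 = (4,2,1)_5 → 4³ + 2³ + 1³ = 64 + 8 + 1 = 73
73 = (2,4,3)_5 → 2³ + 4³ + 3³ = 8 + 64 + 27 = 99
99 = (3,4,4)_5 → 3³ + 4³ + 4³ = 27 + 64 + 64 = 155
155 = (1,1,1,0)_5 → 1³ + 1³ + 1³ + 0³ = 1 + 1 + 1 + 0 = 3
3 = (3)_5 → 3³ = 27
27 = (1,0,2)_5 → 1³ + 0³ + 2³ = 1 + 0 + 8 = 9
9 = (1,4)_5 → 1³ + 4³ = 1 + 64 = 65
65 = (2,3,0)_5 → 2³ + 3³ + 0³ = 8 + 27 + 0 = 35
35 = (1,2,0)_5 → 1³ + 2³ + 0³ = 1 + 8 + 0 = 9  — 9 repeats.
That took 9 steps.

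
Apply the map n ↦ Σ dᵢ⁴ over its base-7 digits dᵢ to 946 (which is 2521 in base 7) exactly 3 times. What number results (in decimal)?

946 = (2,5,2,1)_7 → 658
658 = (1,6,3,0)_7 → 1378
1378 = (4,0,0,6)_7 → 1552

1552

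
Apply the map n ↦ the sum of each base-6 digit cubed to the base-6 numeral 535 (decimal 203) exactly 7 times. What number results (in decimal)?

203 = (5,3,5)_6 → 5³ + 3³ + 5³ = 277
277 = (1,1,4,1)_6 → 1³ + 1³ + 4³ + 1³ = 67
67 = (1,5,1)_6 → 1³ + 5³ + 1³ = 127
127 = (3,3,1)_6 → 3³ + 3³ + 1³ = 55
55 = (1,3,1)_6 → 1³ + 3³ + 1³ = 29
29 = (4,5)_6 → 4³ + 5³ = 189
189 = (5,1,3)_6 → 5³ + 1³ + 3³ = 153

153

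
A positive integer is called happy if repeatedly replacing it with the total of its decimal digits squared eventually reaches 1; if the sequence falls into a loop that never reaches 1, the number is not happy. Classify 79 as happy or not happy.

79 → 7² + 9² = 49 + 81 = 130
130 → 1² + 3² + 0² = 1 + 9 + 0 = 10
10 → 1² + 0² = 1 + 0 = 1  — reached 1.

happy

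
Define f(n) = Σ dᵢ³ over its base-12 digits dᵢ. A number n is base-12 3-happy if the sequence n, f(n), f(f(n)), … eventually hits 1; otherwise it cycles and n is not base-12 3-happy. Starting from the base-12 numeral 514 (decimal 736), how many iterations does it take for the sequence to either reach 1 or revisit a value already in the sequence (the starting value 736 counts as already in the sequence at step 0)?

6

736 = (5,1,4)_12 → 190
190 = (1,3,10)_12 → 1028
1028 = (7,1,8)_12 → 856
856 = (5,11,4)_12 → 1520
1520 = (10,6,8)_12 → 1728
1728 = (1,0,0,0)_12 → 1  — reached 1.
That took 6 steps.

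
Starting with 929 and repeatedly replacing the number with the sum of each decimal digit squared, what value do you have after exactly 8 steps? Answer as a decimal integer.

929 → 166
166 → 73
73 → 58
58 → 89
89 → 145
145 → 42
42 → 20
20 → 4

4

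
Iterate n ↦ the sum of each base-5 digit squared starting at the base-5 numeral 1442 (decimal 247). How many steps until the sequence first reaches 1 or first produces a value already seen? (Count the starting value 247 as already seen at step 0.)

247 = (1,4,4,2)_5 → 1² + 4² + 4² + 2² = 1 + 16 + 16 + 4 = 37
37 = (1,2,2)_5 → 1² + 2² + 2² = 1 + 4 + 4 = 9
9 = (1,4)_5 → 1² + 4² = 1 + 16 = 17
17 = (3,2)_5 → 3² + 2² = 9 + 4 = 13
13 = (2,3)_5 → 2² + 3² = 4 + 9 = 13  — 13 repeats.
That took 5 steps.

5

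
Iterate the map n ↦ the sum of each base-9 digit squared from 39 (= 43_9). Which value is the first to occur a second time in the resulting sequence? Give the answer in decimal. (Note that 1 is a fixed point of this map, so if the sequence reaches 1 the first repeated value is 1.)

53

39 = (4,3)_9 → 4² + 3² = 16 + 9 = 25
25 = (2,7)_9 → 2² + 7² = 4 + 49 = 53
53 = (5,8)_9 → 5² + 8² = 25 + 64 = 89
89 = (1,0,8)_9 → 1² + 0² + 8² = 1 + 0 + 64 = 65
65 = (7,2)_9 → 7² + 2² = 49 + 4 = 53  — 53 already appeared earlier.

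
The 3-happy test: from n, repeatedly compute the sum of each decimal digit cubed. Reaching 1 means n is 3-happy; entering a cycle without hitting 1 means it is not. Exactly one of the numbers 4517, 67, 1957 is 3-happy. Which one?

4517: 4517 → 533 → 179 → 1073 → 371 → 371  — repeats 371 (not 3-happy)
67: 67 → 559 → 979 → 1801 → 514 → 190 → 730 → 370 → 370  — repeats 370 (not 3-happy)
1957: 1957 → 1198 → 1243 → 100 → 1  — reaches 1 (3-happy)

1957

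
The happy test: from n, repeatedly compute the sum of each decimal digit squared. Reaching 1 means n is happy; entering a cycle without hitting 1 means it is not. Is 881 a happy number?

happy

881 → 129
129 → 86
86 → 100
100 → 1  — reached 1.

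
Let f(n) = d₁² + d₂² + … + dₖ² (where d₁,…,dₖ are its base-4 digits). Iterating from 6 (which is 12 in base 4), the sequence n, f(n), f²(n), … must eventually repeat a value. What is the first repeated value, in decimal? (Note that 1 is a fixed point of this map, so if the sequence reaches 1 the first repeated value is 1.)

1

6 = (1,2)_4 → 1² + 2² = 5
5 = (1,1)_4 → 1² + 1² = 2
2 = (2)_4 → 2² = 4
4 = (1,0)_4 → 1² + 0² = 1  — reached the fixed point 1.
1 → 1, so 1 is the first repeated value.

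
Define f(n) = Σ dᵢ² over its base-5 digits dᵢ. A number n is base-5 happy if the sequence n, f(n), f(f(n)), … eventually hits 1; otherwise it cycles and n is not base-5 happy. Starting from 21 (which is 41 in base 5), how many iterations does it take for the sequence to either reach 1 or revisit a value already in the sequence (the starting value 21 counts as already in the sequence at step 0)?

3

21 = (4,1)_5 → 17
17 = (3,2)_5 → 13
13 = (2,3)_5 → 13  — 13 repeats.
That took 3 steps.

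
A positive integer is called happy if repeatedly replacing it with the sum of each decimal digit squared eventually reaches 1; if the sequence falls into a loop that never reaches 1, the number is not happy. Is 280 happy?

happy

280 → 2² + 8² + 0² = 4 + 64 + 0 = 68
68 → 6² + 8² = 36 + 64 = 100
100 → 1² + 0² + 0² = 1 + 0 + 0 = 1  — reached 1.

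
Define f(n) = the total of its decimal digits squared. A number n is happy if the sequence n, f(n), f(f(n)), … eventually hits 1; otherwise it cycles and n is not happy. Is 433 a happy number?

not happy

433 → 4² + 3² + 3² = 16 + 9 + 9 = 34
34 → 3² + 4² = 9 + 16 = 25
25 → 2² + 5² = 4 + 25 = 29
29 → 2² + 9² = 4 + 81 = 85
85 → 8² + 5² = 64 + 25 = 89
89 → 8² + 9² = 64 + 81 = 145
145 → 1² + 4² + 5² = 1 + 16 + 25 = 42
42 → 4² + 2² = 16 + 4 = 20
20 → 2² + 0² = 4 + 0 = 4
4 → 4² = 16
16 → 1² + 6² = 1 + 36 = 37
37 → 3² + 7² = 9 + 49 = 58
58 → 5² + 8² = 25 + 64 = 89  — 89 already seen; the sequence cycles without reaching 1.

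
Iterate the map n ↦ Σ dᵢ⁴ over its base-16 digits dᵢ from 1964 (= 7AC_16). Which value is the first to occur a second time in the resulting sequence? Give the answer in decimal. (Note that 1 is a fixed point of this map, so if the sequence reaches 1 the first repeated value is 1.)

6499

1964 = (7,10,12)_16 → 7⁴ + 10⁴ + 12⁴ = 33137
33137 = (8,1,7,1)_16 → 8⁴ + 1⁴ + 7⁴ + 1⁴ = 6499
6499 = (1,9,6,3)_16 → 1⁴ + 9⁴ + 6⁴ + 3⁴ = 7939
7939 = (1,15,0,3)_16 → 1⁴ + 15⁴ + 0⁴ + 3⁴ = 50707
50707 = (12,6,1,3)_16 → 12⁴ + 6⁴ + 1⁴ + 3⁴ = 22114
22114 = (5,6,6,2)_16 → 5⁴ + 6⁴ + 6⁴ + 2⁴ = 3233
3233 = (12,10,1)_16 → 12⁴ + 10⁴ + 1⁴ = 30737
30737 = (7,8,1,1)_16 → 7⁴ + 8⁴ + 1⁴ + 1⁴ = 6499  — 6499 already appeared earlier.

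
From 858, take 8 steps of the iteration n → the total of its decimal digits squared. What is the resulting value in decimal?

858 → 8² + 5² + 8² = 64 + 25 + 64 = 153
153 → 1² + 5² + 3² = 1 + 25 + 9 = 35
35 → 3² + 5² = 9 + 25 = 34
34 → 3² + 4² = 9 + 16 = 25
25 → 2² + 5² = 4 + 25 = 29
29 → 2² + 9² = 4 + 81 = 85
85 → 8² + 5² = 64 + 25 = 89
89 → 8² + 9² = 64 + 81 = 145

145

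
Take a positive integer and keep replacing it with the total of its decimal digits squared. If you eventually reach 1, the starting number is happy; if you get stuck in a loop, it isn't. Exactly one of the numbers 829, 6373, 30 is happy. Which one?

6373

829: 829 → 149 → 98 → 145 → 42 → 20 → 4 → 16 → 37 → 58 → 89 → 145  — repeats 145 (not happy)
6373: 6373 → 103 → 10 → 1  — reaches 1 (happy)
30: 30 → 9 → 81 → 65 → 61 → 37 → 58 → 89 → 145 → 42 → 20 → 4 → 16 → 37  — repeats 37 (not happy)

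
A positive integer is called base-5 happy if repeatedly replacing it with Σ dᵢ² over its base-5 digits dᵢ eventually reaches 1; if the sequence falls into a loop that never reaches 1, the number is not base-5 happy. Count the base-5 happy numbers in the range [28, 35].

2

28: 28 → 10 → 4 → 16 → 10  (repeats 10)
29: 29 → 17 → 13 → 13  (repeats 13)
30: 30 → 2 → 4 → 16 → 10 → 4  (repeats 4)
31: 31 → 3 → 9 → 17 → 13 → 13  (repeats 13)
32: 32 → 6 → 2 → 4 → 16 → 10 → 4  (repeats 4)
33: 33 → 11 → 5 → 1  (reaches 1)
34: 34 → 18 → 18  (repeats 18)
35: 35 → 5 → 1  (reaches 1)
base-5 happy: 33, 35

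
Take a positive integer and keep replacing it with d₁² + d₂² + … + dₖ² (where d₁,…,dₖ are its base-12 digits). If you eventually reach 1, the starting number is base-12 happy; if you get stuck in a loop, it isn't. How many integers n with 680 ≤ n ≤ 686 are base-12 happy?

1

680: 680 → 144 → 1  — base-12 happy
681: 681 → 161 → 27 → 13 → 2 → 4 → 16 → 17 → 26 → 8 → 64 → 41 → 34 → 104 → 128 → 164 → 66 → 61 → 26  — not base-12 happy
682: 682 → 180 → 10 → 100 → 80 → 100  — not base-12 happy
683: 683 → 201 → 98 → 68 → 89 → 74 → 40 → 25 → 5 → 25  — not base-12 happy
684: 684 → 97 → 65 → 50 → 20 → 65  — not base-12 happy
685: 685 → 98 → 68 → 89 → 74 → 40 → 25 → 5 → 25  — not base-12 happy
686: 686 → 101 → 89 → 74 → 40 → 25 → 5 → 25  — not base-12 happy
base-12 happy: 680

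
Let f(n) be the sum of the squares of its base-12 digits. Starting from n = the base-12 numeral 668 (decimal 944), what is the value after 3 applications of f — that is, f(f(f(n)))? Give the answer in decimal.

944 = (6,6,8)_12 → 6² + 6² + 8² = 36 + 36 + 64 = 136
136 = (11,4)_12 → 11² + 4² = 121 + 16 = 137
137 = (11,5)_12 → 11² + 5² = 121 + 25 = 146

146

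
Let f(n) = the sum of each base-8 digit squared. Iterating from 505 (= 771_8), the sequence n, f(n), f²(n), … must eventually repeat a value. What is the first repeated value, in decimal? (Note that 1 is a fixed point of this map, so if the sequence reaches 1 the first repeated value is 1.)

505 = (7,7,1)_8 → 7² + 7² + 1² = 49 + 49 + 1 = 99
99 = (1,4,3)_8 → 1² + 4² + 3² = 1 + 16 + 9 = 26
26 = (3,2)_8 → 3² + 2² = 9 + 4 = 13
13 = (1,5)_8 → 1² + 5² = 1 + 25 = 26  — 26 already appeared earlier.

26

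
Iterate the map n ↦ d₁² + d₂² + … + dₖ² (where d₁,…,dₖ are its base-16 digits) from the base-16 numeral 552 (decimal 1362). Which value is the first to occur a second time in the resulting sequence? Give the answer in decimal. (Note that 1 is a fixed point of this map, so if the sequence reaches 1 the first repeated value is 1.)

1362 = (5,5,2)_16 → 5² + 5² + 2² = 54
54 = (3,6)_16 → 3² + 6² = 45
45 = (2,13)_16 → 2² + 13² = 173
173 = (10,13)_16 → 10² + 13² = 269
269 = (1,0,13)_16 → 1² + 0² + 13² = 170
170 = (10,10)_16 → 10² + 10² = 200
200 = (12,8)_16 → 12² + 8² = 208
208 = (13,0)_16 → 13² + 0² = 169
169 = (10,9)_16 → 10² + 9² = 181
181 = (11,5)_16 → 11² + 5² = 146
146 = (9,2)_16 → 9² + 2² = 85
85 = (5,5)_16 → 5² + 5² = 50
50 = (3,2)_16 → 3² + 2² = 13
13 = (13)_16 → 13² = 169  — 169 already appeared earlier.

169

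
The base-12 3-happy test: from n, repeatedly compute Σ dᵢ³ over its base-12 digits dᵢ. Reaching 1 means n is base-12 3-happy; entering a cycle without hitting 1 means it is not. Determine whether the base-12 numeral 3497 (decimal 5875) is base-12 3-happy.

5875 = (3,4,9,7)_12 → 1163
1163 = (8,0,11)_12 → 1843
1843 = (1,0,9,7)_12 → 1073
1073 = (7,5,5)_12 → 593
593 = (4,1,5)_12 → 190
190 = (1,3,10)_12 → 1028
1028 = (7,1,8)_12 → 856
856 = (5,11,4)_12 → 1520
1520 = (10,6,8)_12 → 1728
1728 = (1,0,0,0)_12 → 1  — reached 1.

base-12 3-happy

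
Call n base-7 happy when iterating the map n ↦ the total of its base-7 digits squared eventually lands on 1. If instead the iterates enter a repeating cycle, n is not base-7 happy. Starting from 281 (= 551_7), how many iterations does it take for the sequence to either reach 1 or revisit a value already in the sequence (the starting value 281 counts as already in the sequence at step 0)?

4

281 = (5,5,1)_7 → 5² + 5² + 1² = 51
51 = (1,0,2)_7 → 1² + 0² + 2² = 5
5 = (5)_7 → 5² = 25
25 = (3,4)_7 → 3² + 4² = 25  — 25 repeats.
That took 4 steps.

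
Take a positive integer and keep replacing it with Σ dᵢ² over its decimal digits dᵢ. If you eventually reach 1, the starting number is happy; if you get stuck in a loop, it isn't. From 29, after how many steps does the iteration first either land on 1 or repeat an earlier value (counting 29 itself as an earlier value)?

29 → 2² + 9² = 85
85 → 8² + 5² = 89
89 → 8² + 9² = 145
145 → 1² + 4² + 5² = 42
42 → 4² + 2² = 20
20 → 2² + 0² = 4
4 → 4² = 16
16 → 1² + 6² = 37
37 → 3² + 7² = 58
58 → 5² + 8² = 89  — 89 repeats.
That took 10 steps.

10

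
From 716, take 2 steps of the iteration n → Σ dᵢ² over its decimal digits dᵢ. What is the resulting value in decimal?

716 → 86
86 → 100

100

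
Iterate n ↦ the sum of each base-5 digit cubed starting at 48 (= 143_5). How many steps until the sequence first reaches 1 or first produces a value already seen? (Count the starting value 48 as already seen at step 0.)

6

48 = (1,4,3)_5 → 1³ + 4³ + 3³ = 1 + 64 + 27 = 92
92 = (3,3,2)_5 → 3³ + 3³ + 2³ = 27 + 27 + 8 = 62
62 = (2,2,2)_5 → 2³ + 2³ + 2³ = 8 + 8 + 8 = 24
24 = (4,4)_5 → 4³ + 4³ = 64 + 64 = 128
128 = (1,0,0,3)_5 → 1³ + 0³ + 0³ + 3³ = 1 + 0 + 0 + 27 = 28
28 = (1,0,3)_5 → 1³ + 0³ + 3³ = 1 + 0 + 27 = 28  — 28 repeats.
That took 6 steps.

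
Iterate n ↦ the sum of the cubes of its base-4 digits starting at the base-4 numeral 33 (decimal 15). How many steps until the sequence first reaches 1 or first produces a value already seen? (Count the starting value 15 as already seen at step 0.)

15 = (3,3)_4 → 3³ + 3³ = 54
54 = (3,1,2)_4 → 3³ + 1³ + 2³ = 36
36 = (2,1,0)_4 → 2³ + 1³ + 0³ = 9
9 = (2,1)_4 → 2³ + 1³ = 9  — 9 repeats.
That took 4 steps.

4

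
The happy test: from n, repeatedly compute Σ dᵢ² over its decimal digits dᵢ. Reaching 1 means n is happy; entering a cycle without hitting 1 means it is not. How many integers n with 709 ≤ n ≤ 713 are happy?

709: 709 → 130 → 10 → 1  (reaches 1)
710: 710 → 50 → 25 → 29 → 85 → 89 → 145 → 42 → 20 → 4 → 16 → 37 → 58 → 89  (repeats 89)
711: 711 → 51 → 26 → 40 → 16 → 37 → 58 → 89 → 145 → 42 → 20 → 4 → 16  (repeats 16)
712: 712 → 54 → 41 → 17 → 50 → 25 → 29 → 85 → 89 → 145 → 42 → 20 → 4 → 16 → 37 → 58 → 89  (repeats 89)
713: 713 → 59 → 106 → 37 → 58 → 89 → 145 → 42 → 20 → 4 → 16 → 37  (repeats 37)
happy: 709

1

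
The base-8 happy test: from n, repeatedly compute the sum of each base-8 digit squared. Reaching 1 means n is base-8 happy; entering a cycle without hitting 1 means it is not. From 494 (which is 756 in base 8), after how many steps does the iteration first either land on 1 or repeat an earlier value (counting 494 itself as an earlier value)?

11

494 = (7,5,6)_8 → 7² + 5² + 6² = 110
110 = (1,5,6)_8 → 1² + 5² + 6² = 62
62 = (7,6)_8 → 7² + 6² = 85
85 = (1,2,5)_8 → 1² + 2² + 5² = 30
30 = (3,6)_8 → 3² + 6² = 45
45 = (5,5)_8 → 5² + 5² = 50
50 = (6,2)_8 → 6² + 2² = 40
40 = (5,0)_8 → 5² + 0² = 25
25 = (3,1)_8 → 3² + 1² = 10
10 = (1,2)_8 → 1² + 2² = 5
5 = (5)_8 → 5² = 25  — 25 repeats.
That took 11 steps.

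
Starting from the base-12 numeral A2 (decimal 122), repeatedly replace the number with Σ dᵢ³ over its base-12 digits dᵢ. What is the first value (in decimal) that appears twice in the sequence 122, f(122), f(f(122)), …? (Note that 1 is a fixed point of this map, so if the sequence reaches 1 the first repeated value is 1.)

122 = (10,2)_12 → 10³ + 2³ = 1008
1008 = (7,0,0)_12 → 7³ + 0³ + 0³ = 343
343 = (2,4,7)_12 → 2³ + 4³ + 7³ = 415
415 = (2,10,7)_12 → 2³ + 10³ + 7³ = 1351
1351 = (9,4,7)_12 → 9³ + 4³ + 7³ = 1136
1136 = (7,10,8)_12 → 7³ + 10³ + 8³ = 1855
1855 = (1,0,10,7)_12 → 1³ + 0³ + 10³ + 7³ = 1344
1344 = (9,4,0)_12 → 9³ + 4³ + 0³ = 793
793 = (5,6,1)_12 → 5³ + 6³ + 1³ = 342
342 = (2,4,6)_12 → 2³ + 4³ + 6³ = 288
288 = (2,0,0)_12 → 2³ + 0³ + 0³ = 8
8 = (8)_12 → 8³ = 512
512 = (3,6,8)_12 → 3³ + 6³ + 8³ = 755
755 = (5,2,11)_12 → 5³ + 2³ + 11³ = 1464
1464 = (10,2,0)_12 → 10³ + 2³ + 0³ = 1008  — 1008 already appeared earlier.

1008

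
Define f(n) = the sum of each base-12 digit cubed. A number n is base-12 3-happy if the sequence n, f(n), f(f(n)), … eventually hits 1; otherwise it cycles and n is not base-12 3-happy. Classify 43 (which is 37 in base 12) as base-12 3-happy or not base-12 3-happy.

43 = (3,7)_12 → 3³ + 7³ = 27 + 343 = 370
370 = (2,6,10)_12 → 2³ + 6³ + 10³ = 8 + 216 + 1000 = 1224
1224 = (8,6,0)_12 → 8³ + 6³ + 0³ = 512 + 216 + 0 = 728
728 = (5,0,8)_12 → 5³ + 0³ + 8³ = 125 + 0 + 512 = 637
637 = (4,5,1)_12 → 4³ + 5³ + 1³ = 64 + 125 + 1 = 190
190 = (1,3,10)_12 → 1³ + 3³ + 10³ = 1 + 27 + 1000 = 1028
1028 = (7,1,8)_12 → 7³ + 1³ + 8³ = 343 + 1 + 512 = 856
856 = (5,11,4)_12 → 5³ + 11³ + 4³ = 125 + 1331 + 64 = 1520
1520 = (10,6,8)_12 → 10³ + 6³ + 8³ = 1000 + 216 + 512 = 1728
1728 = (1,0,0,0)_12 → 1³ + 0³ + 0³ + 0³ = 1 + 0 + 0 + 0 = 1  — reached 1.

base-12 3-happy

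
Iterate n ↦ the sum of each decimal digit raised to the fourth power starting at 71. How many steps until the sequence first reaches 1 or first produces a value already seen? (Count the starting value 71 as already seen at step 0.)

4

71 → 7⁴ + 1⁴ = 2402
2402 → 2⁴ + 4⁴ + 0⁴ + 2⁴ = 288
288 → 2⁴ + 8⁴ + 8⁴ = 8208
8208 → 8⁴ + 2⁴ + 0⁴ + 8⁴ = 8208  — 8208 repeats.
That took 4 steps.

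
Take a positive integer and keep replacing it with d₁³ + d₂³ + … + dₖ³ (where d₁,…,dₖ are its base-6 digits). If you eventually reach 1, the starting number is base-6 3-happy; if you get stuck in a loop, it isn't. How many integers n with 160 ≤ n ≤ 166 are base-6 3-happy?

160: 160 → 136 → 155 → 190 → 190  — not base-6 3-happy
161: 161 → 197 → 258 → 3 → 27 → 91 → 36 → 1  — base-6 3-happy
162: 162 → 91 → 36 → 1  — base-6 3-happy
163: 163 → 92 → 43 → 3 → 27 → 91 → 36 → 1  — base-6 3-happy
164: 164 → 99 → 99  — not base-6 3-happy
165: 165 → 118 → 92 → 43 → 3 → 27 → 91 → 36 → 1  — base-6 3-happy
166: 166 → 155 → 190 → 190  — not base-6 3-happy
base-6 3-happy: 161, 162, 163, 165

4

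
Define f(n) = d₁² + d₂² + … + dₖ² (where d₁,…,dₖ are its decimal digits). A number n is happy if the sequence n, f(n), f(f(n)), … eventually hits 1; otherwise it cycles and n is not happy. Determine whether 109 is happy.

109 → 1² + 0² + 9² = 82
82 → 8² + 2² = 68
68 → 6² + 8² = 100
100 → 1² + 0² + 0² = 1  — reached 1.

happy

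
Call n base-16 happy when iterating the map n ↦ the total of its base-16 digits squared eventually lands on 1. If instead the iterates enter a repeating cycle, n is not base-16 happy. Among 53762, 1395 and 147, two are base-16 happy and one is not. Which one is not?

147

53762: 53762 → 177 → 122 → 149 → 106 → 136 → 128 → 64 → 16 → 1  — reaches 1 (base-16 happy)
1395: 1395 → 83 → 34 → 8 → 64 → 16 → 1  — reaches 1 (base-16 happy)
147: 147 → 90 → 125 → 218 → 269 → 170 → 200 → 208 → 169 → 181 → 146 → 85 → 50 → 13 → 169  — repeats 169 (not base-16 happy)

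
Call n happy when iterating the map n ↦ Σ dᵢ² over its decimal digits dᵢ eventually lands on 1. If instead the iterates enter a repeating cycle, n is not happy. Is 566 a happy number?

566 → 5² + 6² + 6² = 25 + 36 + 36 = 97
97 → 9² + 7² = 81 + 49 = 130
130 → 1² + 3² + 0² = 1 + 9 + 0 = 10
10 → 1² + 0² = 1 + 0 = 1  — reached 1.

happy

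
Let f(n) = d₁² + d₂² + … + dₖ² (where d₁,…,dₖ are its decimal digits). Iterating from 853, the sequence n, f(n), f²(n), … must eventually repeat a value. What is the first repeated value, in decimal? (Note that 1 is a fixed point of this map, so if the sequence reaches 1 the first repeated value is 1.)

853 → 8² + 5² + 3² = 98
98 → 9² + 8² = 145
145 → 1² + 4² + 5² = 42
42 → 4² + 2² = 20
20 → 2² + 0² = 4
4 → 4² = 16
16 → 1² + 6² = 37
37 → 3² + 7² = 58
58 → 5² + 8² = 89
89 → 8² + 9² = 145  — 145 already appeared earlier.

145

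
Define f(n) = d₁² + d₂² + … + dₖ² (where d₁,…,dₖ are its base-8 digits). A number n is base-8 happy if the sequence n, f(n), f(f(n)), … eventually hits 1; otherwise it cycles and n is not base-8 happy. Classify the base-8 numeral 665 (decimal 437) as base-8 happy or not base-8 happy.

base-8 happy

437 = (6,6,5)_8 → 97
97 = (1,4,1)_8 → 18
18 = (2,2)_8 → 8
8 = (1,0)_8 → 1  — reached 1.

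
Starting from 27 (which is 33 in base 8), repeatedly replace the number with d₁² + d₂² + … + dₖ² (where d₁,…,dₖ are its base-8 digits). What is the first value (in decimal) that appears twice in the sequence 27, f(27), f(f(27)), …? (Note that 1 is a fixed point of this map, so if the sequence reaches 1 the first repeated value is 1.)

1

27 = (3,3)_8 → 3² + 3² = 18
18 = (2,2)_8 → 2² + 2² = 8
8 = (1,0)_8 → 1² + 0² = 1  — reached the fixed point 1.
1 → 1, so 1 is the first repeated value.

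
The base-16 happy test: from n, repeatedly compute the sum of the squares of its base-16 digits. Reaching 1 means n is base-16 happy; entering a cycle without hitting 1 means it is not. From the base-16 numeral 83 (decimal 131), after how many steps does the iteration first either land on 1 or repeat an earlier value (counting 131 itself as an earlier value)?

131 = (8,3)_16 → 73
73 = (4,9)_16 → 97
97 = (6,1)_16 → 37
37 = (2,5)_16 → 29
29 = (1,13)_16 → 170
170 = (10,10)_16 → 200
200 = (12,8)_16 → 208
208 = (13,0)_16 → 169
169 = (10,9)_16 → 181
181 = (11,5)_16 → 146
146 = (9,2)_16 → 85
85 = (5,5)_16 → 50
50 = (3,2)_16 → 13
13 = (13)_16 → 169  — 169 repeats.
That took 14 steps.

14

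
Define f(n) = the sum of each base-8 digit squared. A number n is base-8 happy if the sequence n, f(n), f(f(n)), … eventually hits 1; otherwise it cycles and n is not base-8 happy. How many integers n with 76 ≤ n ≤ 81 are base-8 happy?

76: 76 → 18 → 8 → 1  (reaches 1)
77: 77 → 27 → 18 → 8 → 1  (reaches 1)
78: 78 → 38 → 52 → 52  (repeats 52)
79: 79 → 51 → 45 → 50 → 40 → 25 → 10 → 5 → 25  (repeats 25)
80: 80 → 5 → 25 → 10 → 5  (repeats 5)
81: 81 → 6 → 36 → 32 → 16 → 4 → 16  (repeats 16)
base-8 happy: 76, 77

2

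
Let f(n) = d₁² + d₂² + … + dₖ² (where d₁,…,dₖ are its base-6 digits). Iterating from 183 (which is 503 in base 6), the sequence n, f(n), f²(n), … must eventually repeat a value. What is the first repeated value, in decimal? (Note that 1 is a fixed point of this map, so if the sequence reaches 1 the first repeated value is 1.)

41

183 = (5,0,3)_6 → 5² + 0² + 3² = 34
34 = (5,4)_6 → 5² + 4² = 41
41 = (1,0,5)_6 → 1² + 0² + 5² = 26
26 = (4,2)_6 → 4² + 2² = 20
20 = (3,2)_6 → 3² + 2² = 13
13 = (2,1)_6 → 2² + 1² = 5
5 = (5)_6 → 5² = 25
25 = (4,1)_6 → 4² + 1² = 17
17 = (2,5)_6 → 2² + 5² = 29
29 = (4,5)_6 → 4² + 5² = 41  — 41 already appeared earlier.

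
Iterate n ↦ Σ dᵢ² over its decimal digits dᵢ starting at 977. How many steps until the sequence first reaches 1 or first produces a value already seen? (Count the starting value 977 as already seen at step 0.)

977 → 9² + 7² + 7² = 81 + 49 + 49 = 179
179 → 1² + 7² + 9² = 1 + 49 + 81 = 131
131 → 1² + 3² + 1² = 1 + 9 + 1 = 11
11 → 1² + 1² = 1 + 1 = 2
2 → 2² = 4
4 → 4² = 16
16 → 1² + 6² = 1 + 36 = 37
37 → 3² + 7² = 9 + 49 = 58
58 → 5² + 8² = 25 + 64 = 89
89 → 8² + 9² = 64 + 81 = 145
145 → 1² + 4² + 5² = 1 + 16 + 25 = 42
42 → 4² + 2² = 16 + 4 = 20
20 → 2² + 0² = 4 + 0 = 4  — 4 repeats.
That took 13 steps.

13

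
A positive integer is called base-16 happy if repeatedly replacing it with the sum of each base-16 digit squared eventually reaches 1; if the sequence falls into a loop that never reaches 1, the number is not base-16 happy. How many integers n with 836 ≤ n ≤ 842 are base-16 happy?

3

836: 836 → 41 → 85 → 50 → 13 → 169 → 181 → 146 → 85  (repeats 85)
837: 837 → 50 → 13 → 169 → 181 → 146 → 85 → 50  (repeats 50)
838: 838 → 61 → 178 → 125 → 218 → 269 → 170 → 200 → 208 → 169 → 181 → 146 → 85 → 50 → 13 → 169  (repeats 169)
839: 839 → 74 → 116 → 65 → 17 → 2 → 4 → 16 → 1  (reaches 1)
840: 840 → 89 → 106 → 136 → 128 → 64 → 16 → 1  (reaches 1)
841: 841 → 106 → 136 → 128 → 64 → 16 → 1  (reaches 1)
842: 842 → 125 → 218 → 269 → 170 → 200 → 208 → 169 → 181 → 146 → 85 → 50 → 13 → 169  (repeats 169)
base-16 happy: 839, 840, 841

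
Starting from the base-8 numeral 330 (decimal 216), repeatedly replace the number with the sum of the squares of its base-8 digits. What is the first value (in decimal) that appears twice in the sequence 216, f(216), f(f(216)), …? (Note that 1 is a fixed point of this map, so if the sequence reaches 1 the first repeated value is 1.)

1

216 = (3,3,0)_8 → 18
18 = (2,2)_8 → 8
8 = (1,0)_8 → 1  — reached the fixed point 1.
1 → 1, so 1 is the first repeated value.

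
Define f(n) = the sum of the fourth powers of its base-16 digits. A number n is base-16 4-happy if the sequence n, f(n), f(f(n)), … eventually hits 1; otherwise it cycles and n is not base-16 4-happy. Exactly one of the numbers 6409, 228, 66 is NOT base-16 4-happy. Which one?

6409

6409: 6409 → 13123 → 499 → 50707 → 22114 → 3233 → 30737 → 6499 → 7939 → 50707  — repeats 50707 (not base-16 4-happy)
228: 228 → 38672 → 8963 → 178 → 14657 → 6899 → 60707 → 67074 → 1313 → 642 → 4128 → 17 → 2 → 16 → 1  — reaches 1 (base-16 4-happy)
66: 66 → 272 → 2 → 16 → 1  — reaches 1 (base-16 4-happy)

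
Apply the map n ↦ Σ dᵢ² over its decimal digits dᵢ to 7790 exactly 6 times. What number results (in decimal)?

16

7790 → 179
179 → 131
131 → 11
11 → 2
2 → 4
4 → 16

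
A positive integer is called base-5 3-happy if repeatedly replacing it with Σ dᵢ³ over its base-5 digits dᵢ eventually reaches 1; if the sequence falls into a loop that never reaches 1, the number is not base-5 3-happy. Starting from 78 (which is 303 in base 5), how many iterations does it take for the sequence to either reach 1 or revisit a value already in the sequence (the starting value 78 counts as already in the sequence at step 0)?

5

78 = (3,0,3)_5 → 3³ + 0³ + 3³ = 54
54 = (2,0,4)_5 → 2³ + 0³ + 4³ = 72
72 = (2,4,2)_5 → 2³ + 4³ + 2³ = 80
80 = (3,1,0)_5 → 3³ + 1³ + 0³ = 28
28 = (1,0,3)_5 → 1³ + 0³ + 3³ = 28  — 28 repeats.
That took 5 steps.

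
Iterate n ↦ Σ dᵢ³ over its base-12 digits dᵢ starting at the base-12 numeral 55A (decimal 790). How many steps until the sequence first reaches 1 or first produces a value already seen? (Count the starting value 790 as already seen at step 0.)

13

790 = (5,5,10)_12 → 5³ + 5³ + 10³ = 1250
1250 = (8,8,2)_12 → 8³ + 8³ + 2³ = 1032
1032 = (7,2,0)_12 → 7³ + 2³ + 0³ = 351
351 = (2,5,3)_12 → 2³ + 5³ + 3³ = 160
160 = (1,1,4)_12 → 1³ + 1³ + 4³ = 66
66 = (5,6)_12 → 5³ + 6³ = 341
341 = (2,4,5)_12 → 2³ + 4³ + 5³ = 197
197 = (1,4,5)_12 → 1³ + 4³ + 5³ = 190
190 = (1,3,10)_12 → 1³ + 3³ + 10³ = 1028
1028 = (7,1,8)_12 → 7³ + 1³ + 8³ = 856
856 = (5,11,4)_12 → 5³ + 11³ + 4³ = 1520
1520 = (10,6,8)_12 → 10³ + 6³ + 8³ = 1728
1728 = (1,0,0,0)_12 → 1³ + 0³ + 0³ + 0³ = 1  — reached 1.
That took 13 steps.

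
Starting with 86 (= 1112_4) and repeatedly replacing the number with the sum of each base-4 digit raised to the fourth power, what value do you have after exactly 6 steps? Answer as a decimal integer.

86 = (1,1,1,2)_4 → 19
19 = (1,0,3)_4 → 82
82 = (1,1,0,2)_4 → 18
18 = (1,0,2)_4 → 17
17 = (1,0,1)_4 → 2
2 = (2)_4 → 16

16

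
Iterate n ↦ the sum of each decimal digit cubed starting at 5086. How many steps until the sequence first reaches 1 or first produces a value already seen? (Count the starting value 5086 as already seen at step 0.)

5086 → 5³ + 0³ + 8³ + 6³ = 125 + 0 + 512 + 216 = 853
853 → 8³ + 5³ + 3³ = 512 + 125 + 27 = 664
664 → 6³ + 6³ + 4³ = 216 + 216 + 64 = 496
496 → 4³ + 9³ + 6³ = 64 + 729 + 216 = 1009
1009 → 1³ + 0³ + 0³ + 9³ = 1 + 0 + 0 + 729 = 730
730 → 7³ + 3³ + 0³ = 343 + 27 + 0 = 370
370 → 3³ + 7³ + 0³ = 27 + 343 + 0 = 370  — 370 repeats.
That took 7 steps.

7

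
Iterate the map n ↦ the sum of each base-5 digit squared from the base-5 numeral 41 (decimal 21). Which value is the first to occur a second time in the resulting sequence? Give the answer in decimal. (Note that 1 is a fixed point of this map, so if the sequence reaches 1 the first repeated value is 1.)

21 = (4,1)_5 → 4² + 1² = 16 + 1 = 17
17 = (3,2)_5 → 3² + 2² = 9 + 4 = 13
13 = (2,3)_5 → 2² + 3² = 4 + 9 = 13  — 13 already appeared earlier.

13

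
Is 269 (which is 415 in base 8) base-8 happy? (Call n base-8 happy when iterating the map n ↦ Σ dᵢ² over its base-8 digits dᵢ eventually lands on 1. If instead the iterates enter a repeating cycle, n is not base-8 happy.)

not base-8 happy

269 = (4,1,5)_8 → 4² + 1² + 5² = 16 + 1 + 25 = 42
42 = (5,2)_8 → 5² + 2² = 25 + 4 = 29
29 = (3,5)_8 → 3² + 5² = 9 + 25 = 34
34 = (4,2)_8 → 4² + 2² = 16 + 4 = 20
20 = (2,4)_8 → 2² + 4² = 4 + 16 = 20  — 20 already seen; the sequence cycles without reaching 1.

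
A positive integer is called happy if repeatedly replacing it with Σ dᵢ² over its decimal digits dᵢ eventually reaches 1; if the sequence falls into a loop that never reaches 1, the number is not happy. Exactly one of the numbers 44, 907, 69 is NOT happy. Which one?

44: 44 → 32 → 13 → 10 → 1  — reaches 1 (happy)
907: 907 → 130 → 10 → 1  — reaches 1 (happy)
69: 69 → 117 → 51 → 26 → 40 → 16 → 37 → 58 → 89 → 145 → 42 → 20 → 4 → 16  — repeats 16 (not happy)

69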